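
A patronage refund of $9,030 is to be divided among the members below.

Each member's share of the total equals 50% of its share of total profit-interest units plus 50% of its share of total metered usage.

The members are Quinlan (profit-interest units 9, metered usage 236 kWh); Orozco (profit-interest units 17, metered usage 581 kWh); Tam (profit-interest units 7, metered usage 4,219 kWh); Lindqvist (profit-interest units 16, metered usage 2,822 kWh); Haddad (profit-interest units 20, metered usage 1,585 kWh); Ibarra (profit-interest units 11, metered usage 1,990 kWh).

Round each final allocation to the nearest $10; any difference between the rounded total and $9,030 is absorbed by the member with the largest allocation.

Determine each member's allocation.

Quinlan: $600 · Orozco: $1,190 · Tam: $2,060 · Lindqvist: $2,020 · Haddad: $1,750 · Ibarra: $1,410

Totals — profit-interest units 80, metered usage 11,433.
Composite weights (50% profit-interest units + 50% metered usage): Quinlan 0.0666; Orozco 0.1317; Tam 0.2283; Lindqvist 0.2234; Haddad 0.1943; Ibarra 0.1558.
Unrounded shares: Quinlan 601.14; Orozco 1,188.88; Tam 2,061.19; Lindqvist 2,017.43; Haddad 1,754.68; Ibarra 1,406.68.
After rounding ($10): Quinlan $600; Orozco $1,190; Tam $2,060; Lindqvist $2,020; Haddad $1,750; Ibarra $1,410. Sum = $9,030.
Rounded total matches; no reconciliation needed.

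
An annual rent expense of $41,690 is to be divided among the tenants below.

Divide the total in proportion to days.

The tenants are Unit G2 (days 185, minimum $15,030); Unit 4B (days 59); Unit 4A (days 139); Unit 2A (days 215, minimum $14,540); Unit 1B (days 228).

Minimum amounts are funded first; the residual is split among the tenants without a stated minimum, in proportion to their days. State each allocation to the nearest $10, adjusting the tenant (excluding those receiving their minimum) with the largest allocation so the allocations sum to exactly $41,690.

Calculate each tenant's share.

Guaranteed amounts: Unit G2 $15,030; Unit 2A $14,540. Residual $12,120.
Residual split over remaining days 426: Unit 4B 1,678.59 → $1,680; Unit 4A 3,954.65 → $3,950; Unit 1B 6,486.76 → $6,490.

Unit G2: $15,030 · Unit 4B: $1,680 · Unit 4A: $3,950 · Unit 2A: $14,540 · Unit 1B: $6,490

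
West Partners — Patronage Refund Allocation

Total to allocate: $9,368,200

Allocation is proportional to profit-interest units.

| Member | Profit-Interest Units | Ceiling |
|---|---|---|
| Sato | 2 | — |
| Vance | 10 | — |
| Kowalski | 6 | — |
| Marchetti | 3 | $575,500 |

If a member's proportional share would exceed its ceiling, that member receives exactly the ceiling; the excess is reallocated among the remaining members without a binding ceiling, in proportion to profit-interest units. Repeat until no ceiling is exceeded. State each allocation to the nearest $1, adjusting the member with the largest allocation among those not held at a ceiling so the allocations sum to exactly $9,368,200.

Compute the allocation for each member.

Sato: $976,967 · Vance: $4,884,833 · Kowalski: $2,930,900 · Marchetti: $575,500

Sum of profit-interest units: 21.
Unconstrained shares: Sato 892,209.52; Vance 4,461,047.62; Kowalski 2,676,628.57; Marchetti 1,338,314.29.
Capped: Marchetti ($575,500); residual $8,792,700 reallocated over remaining profit-interest units 18.
Shares after redistribution: Sato 976,966.67 → $976,967; Vance 4,884,833.33 → $4,884,833; Kowalski 2,930,900.00 → $2,930,900.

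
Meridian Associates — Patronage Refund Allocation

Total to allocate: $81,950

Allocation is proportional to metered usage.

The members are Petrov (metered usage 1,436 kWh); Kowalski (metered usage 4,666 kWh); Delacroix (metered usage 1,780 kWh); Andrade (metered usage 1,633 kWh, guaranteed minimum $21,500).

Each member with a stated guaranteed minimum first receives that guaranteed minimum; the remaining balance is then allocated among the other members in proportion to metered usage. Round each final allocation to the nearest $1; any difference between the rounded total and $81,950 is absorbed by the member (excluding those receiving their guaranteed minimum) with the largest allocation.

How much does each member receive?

Fund the minimums — Andrade $21,500. Remaining pool $60,450.
Remaining pool split over remaining metered usage 7,882: Petrov 11,013.22 → $11,013; Kowalski 35,785.30 → $35,785; Delacroix 13,651.48 → $13,651.
Rounding difference +$1 applied to Kowalski → $35,786.

Petrov: $11,013 | Kowalski: $35,786 | Delacroix: $13,651 | Andrade: $21,500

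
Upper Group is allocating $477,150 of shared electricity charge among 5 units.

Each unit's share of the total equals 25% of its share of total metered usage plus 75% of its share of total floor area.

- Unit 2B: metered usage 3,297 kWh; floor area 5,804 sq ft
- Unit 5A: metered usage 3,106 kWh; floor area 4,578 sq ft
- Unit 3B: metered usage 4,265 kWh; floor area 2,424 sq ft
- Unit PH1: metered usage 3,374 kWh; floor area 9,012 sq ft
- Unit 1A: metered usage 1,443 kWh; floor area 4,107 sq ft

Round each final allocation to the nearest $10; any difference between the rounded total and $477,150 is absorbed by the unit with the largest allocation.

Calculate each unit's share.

Unit 2B: $105,520; Unit 5A: $87,120; Unit 3B: $66,320; Unit PH1: $150,380; Unit 1A: $67,810

Metered usage total 15,485; floor area total 25,925.
Composite weights (25% metered usage + 75% floor area): Unit 2B 0.2211; Unit 5A 0.1826; Unit 3B 0.1390; Unit PH1 0.3152; Unit 1A 0.1421.
Proportional shares: Unit 2B 105,515.21; Unit 5A 87,120.45; Unit 3B 66,315.41; Unit PH1 150,390.84; Unit 1A 67,808.08.
At nearest $10: Unit 2B $105,520; Unit 5A $87,120; Unit 3B $66,320; Unit PH1 $150,390; Unit 1A $67,810. Sum = $477,160.
Difference $477,150 − $477,160 = −$10 applied to largest allocation (Unit PH1): Unit PH1 becomes $150,380.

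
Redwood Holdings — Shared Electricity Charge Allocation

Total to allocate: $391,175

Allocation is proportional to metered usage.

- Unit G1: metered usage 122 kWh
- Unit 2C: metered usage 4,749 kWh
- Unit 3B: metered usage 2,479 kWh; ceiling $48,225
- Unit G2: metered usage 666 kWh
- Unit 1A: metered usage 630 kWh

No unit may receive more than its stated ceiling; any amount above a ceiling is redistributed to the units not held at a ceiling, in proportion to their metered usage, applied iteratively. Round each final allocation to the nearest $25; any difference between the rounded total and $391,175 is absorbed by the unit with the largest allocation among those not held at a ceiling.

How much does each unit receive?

Metered usage total: 8,646.
Unconstrained shares: Unit G1 5,519.70; Unit 2C 214,861.22; Unit 3B 112,158.55; Unit G2 30,132.15; Unit 1A 28,503.38.
Capped: Unit 3B ($48,225); remaining pool $342,950 reallocated over remaining metered usage 6,167.
Redistributed shares: Unit G1 6,784.48 → $6,775; Unit 2C 264,094.30 → $264,100; Unit G2 37,036.60 → $37,025; Unit 1A 35,034.62 → $35,025.
Rounding difference +$25 applied to Unit 2C → $264,125.

Unit G1: $6,775; Unit 2C: $264,125; Unit 3B: $48,225; Unit G2: $37,025; Unit 1A: $35,025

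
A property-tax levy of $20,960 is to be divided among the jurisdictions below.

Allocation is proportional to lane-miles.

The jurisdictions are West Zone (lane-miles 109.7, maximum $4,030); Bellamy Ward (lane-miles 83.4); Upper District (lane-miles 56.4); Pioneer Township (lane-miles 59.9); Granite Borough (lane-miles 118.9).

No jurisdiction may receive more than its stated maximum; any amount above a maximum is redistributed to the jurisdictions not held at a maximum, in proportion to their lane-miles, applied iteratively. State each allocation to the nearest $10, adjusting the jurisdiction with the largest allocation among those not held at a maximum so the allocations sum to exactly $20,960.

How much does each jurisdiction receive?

West Zone: $4,030 | Bellamy Ward: $4,430 | Upper District: $3,000 | Pioneer Township: $3,180 | Granite Borough: $6,320

Lane-miles total: 428.3.
Unconstrained shares: West Zone 5,368.46; Bellamy Ward 4,081.40; Upper District 2,760.08; Pioneer Township 2,931.37; Granite Borough 5,818.69.
Capped: West Zone ($4,030); balance $16,930 reallocated over remaining lane-miles 318.6.
Redistributed shares: Bellamy Ward 4,431.77 → $4,430; Upper District 2,997.02 → $3,000; Pioneer Township 3,183.01 → $3,180; Granite Borough 6,318.20 → $6,320.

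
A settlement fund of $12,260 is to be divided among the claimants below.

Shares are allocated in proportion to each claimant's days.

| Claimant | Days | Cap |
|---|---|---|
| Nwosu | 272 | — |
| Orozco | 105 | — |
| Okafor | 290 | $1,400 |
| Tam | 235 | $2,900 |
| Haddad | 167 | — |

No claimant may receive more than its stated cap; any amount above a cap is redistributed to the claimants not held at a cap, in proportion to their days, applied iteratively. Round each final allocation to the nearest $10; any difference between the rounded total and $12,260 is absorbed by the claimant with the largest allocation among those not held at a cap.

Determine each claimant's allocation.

Nwosu: $3,980; Orozco: $1,540; Okafor: $1,400; Tam: $2,900; Haddad: $2,440

Combined days = 1,069.
Pro-rata shares before constraints: Nwosu 3,119.48; Orozco 1,204.21; Okafor 3,325.91; Tam 2,695.14; Haddad 1,915.27.
Cap binds for Okafor ($1,400); remaining pool $10,860 reallocated over remaining days 779.
Cap binds for Tam ($2,900); remaining pool $7,960 reallocated over remaining days 544.
Shares after redistribution: Nwosu 3,980.00 → $3,980; Orozco 1,536.40 → $1,540; Haddad 2,443.60 → $2,440.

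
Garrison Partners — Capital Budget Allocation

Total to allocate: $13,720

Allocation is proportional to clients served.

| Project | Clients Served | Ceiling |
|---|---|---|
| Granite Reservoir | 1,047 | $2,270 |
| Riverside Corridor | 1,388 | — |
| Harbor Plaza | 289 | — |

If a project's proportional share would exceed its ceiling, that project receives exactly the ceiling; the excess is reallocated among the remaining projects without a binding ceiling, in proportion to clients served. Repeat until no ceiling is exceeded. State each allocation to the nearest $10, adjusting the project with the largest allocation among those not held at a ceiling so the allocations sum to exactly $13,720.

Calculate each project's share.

Granite Reservoir: $2,270; Riverside Corridor: $9,480; Harbor Plaza: $1,970

Clients served total: 2,724.
Proportional shares (ignoring caps): Granite Reservoir 5,273.44; Riverside Corridor 6,990.95; Harbor Plaza 1,455.61.
Capped: Granite Reservoir ($2,270); balance $11,450 reallocated over remaining clients served 1,677.
Shares after redistribution: Riverside Corridor 9,476.80 → $9,480; Harbor Plaza 1,973.20 → $1,970.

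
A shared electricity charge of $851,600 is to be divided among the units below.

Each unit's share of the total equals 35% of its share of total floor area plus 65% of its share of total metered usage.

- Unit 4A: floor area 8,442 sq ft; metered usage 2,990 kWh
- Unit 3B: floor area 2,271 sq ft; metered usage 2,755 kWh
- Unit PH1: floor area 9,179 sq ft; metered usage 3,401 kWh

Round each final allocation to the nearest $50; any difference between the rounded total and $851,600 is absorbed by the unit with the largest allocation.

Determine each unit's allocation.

Floor area total 19,892; metered usage total 9,146.
Blended shares (35% floor area + 65% metered usage): Unit 4A 0.3610; Unit 3B 0.2358; Unit PH1 0.4032.
Raw shares: Unit 4A 307,456.87; Unit 3B 200,768.32; Unit PH1 343,374.81.
Rounded to nearest $50: Unit 4A $307,450; Unit 3B $200,750; Unit PH1 $343,350. Sum = $851,550.
Difference $851,600 − $851,550 = +$50 applied to largest allocation (Unit PH1): Unit PH1 becomes $343,400.

Unit 4A: $307,450 | Unit 3B: $200,750 | Unit PH1: $343,400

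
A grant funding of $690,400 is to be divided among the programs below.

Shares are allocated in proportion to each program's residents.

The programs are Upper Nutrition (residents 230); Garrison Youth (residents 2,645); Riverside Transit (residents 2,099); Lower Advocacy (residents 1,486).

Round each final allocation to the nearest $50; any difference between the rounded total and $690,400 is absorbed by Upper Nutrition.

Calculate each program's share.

Combined residents = 6,460.
Unrounded shares: Upper Nutrition 230/6,460 × $690,400 = 24,580.80; Garrison Youth 2,645/6,460 × $690,400 = 282,679.26; Riverside Transit 2,099/6,460 × $690,400 = 224,326.56; Lower Advocacy 1,486/6,460 × $690,400 = 158,813.37.
After rounding ($50): Upper Nutrition $24,600; Garrison Youth $282,700; Riverside Transit $224,350; Lower Advocacy $158,800. Sum = $690,450.
Difference $690,400 − $690,450 = −$50 applied to Upper Nutrition: Upper Nutrition becomes $24,550.

Upper Nutrition: $24,550; Garrison Youth: $282,700; Riverside Transit: $224,350; Lower Advocacy: $158,800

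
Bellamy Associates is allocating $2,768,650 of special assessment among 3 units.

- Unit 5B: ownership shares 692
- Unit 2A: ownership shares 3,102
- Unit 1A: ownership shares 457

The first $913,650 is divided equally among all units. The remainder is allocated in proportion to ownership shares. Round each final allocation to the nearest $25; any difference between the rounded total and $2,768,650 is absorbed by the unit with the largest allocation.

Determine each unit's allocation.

Unit 5B: $606,525 | Unit 2A: $1,658,150 | Unit 1A: $503,975

First tranche $913,650 split equally: $304,550 each.
Remainder $1,855,000 by ownership shares (total 4,251): Unit 5B 301,966.60 → $301,975; Unit 2A 1,353,613.27 → $1,353,625; Unit 1A 199,420.14 → $199,425.
Rounding difference −$25 on remainder applied to Unit 2A.
Totals: Unit 5B $304,550 + $301,975 = $606,525; Unit 2A $304,550 + $1,353,600 = $1,658,150; Unit 1A $304,550 + $199,425 = $503,975.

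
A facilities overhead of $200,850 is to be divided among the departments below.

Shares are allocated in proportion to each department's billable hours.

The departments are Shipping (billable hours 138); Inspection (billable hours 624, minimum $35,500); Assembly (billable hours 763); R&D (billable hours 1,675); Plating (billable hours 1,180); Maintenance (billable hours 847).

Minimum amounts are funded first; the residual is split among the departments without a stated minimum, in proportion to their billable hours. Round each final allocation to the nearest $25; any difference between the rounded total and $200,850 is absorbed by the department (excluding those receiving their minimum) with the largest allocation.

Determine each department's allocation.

Shipping: $4,950; Inspection: $35,500; Assembly: $27,400; R&D: $60,175; Plating: $42,400; Maintenance: $30,425

Minimums first: Inspection $35,500. Remaining pool $165,350.
Remaining pool split over remaining billable hours 4,603: Shipping 4,957.27 → $4,950; Assembly 27,408.66 → $27,400; R&D 60,169.73 → $60,175; Plating 42,388.23 → $42,400; Maintenance 30,426.12 → $30,425.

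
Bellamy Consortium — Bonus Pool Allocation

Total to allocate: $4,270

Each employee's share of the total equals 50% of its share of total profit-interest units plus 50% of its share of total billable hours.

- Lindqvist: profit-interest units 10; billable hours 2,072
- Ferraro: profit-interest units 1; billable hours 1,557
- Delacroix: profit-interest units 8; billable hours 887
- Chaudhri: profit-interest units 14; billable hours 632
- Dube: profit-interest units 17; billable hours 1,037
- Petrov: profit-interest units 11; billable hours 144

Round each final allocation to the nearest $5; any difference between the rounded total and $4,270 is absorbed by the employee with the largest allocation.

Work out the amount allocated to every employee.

Totals — profit-interest units 61, billable hours 6,329.
Blended shares (50% profit-interest units + 50% billable hours): Lindqvist 0.2457; Ferraro 0.1312; Delacroix 0.1356; Chaudhri 0.1647; Dube 0.2213; Petrov 0.1015.
Proportional shares: Lindqvist 1,048.96; Ferraro 560.23; Delacroix 579.22; Chaudhri 703.20; Dube 944.82; Petrov 433.58.
Rounded to nearest $5: Lindqvist $1,050; Ferraro $560; Delacroix $580; Chaudhri $705; Dube $945; Petrov $435. Sum = $4,275.
Difference $4,270 − $4,275 = −$5 applied to largest allocation (Lindqvist): Lindqvist becomes $1,045.

Lindqvist: $1,045; Ferraro: $560; Delacroix: $580; Chaudhri: $705; Dube: $945; Petrov: $435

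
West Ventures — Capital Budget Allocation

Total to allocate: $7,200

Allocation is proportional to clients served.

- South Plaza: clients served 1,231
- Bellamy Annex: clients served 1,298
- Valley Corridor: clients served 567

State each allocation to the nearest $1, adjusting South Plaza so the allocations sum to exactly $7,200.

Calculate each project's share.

South Plaza: $2,862; Bellamy Annex: $3,019; Valley Corridor: $1,319

Total clients served = 3,096.
Pro-rata amounts: South Plaza 1,231/3,096 × $7,200 = 2,862.79; Bellamy Annex 1,298/3,096 × $7,200 = 3,018.60; Valley Corridor 567/3,096 × $7,200 = 1,318.60.
At nearest $1: South Plaza $2,863; Bellamy Annex $3,019; Valley Corridor $1,319. Sum = $7,201.
Difference $7,200 − $7,201 = −$1 applied to South Plaza: South Plaza becomes $2,862.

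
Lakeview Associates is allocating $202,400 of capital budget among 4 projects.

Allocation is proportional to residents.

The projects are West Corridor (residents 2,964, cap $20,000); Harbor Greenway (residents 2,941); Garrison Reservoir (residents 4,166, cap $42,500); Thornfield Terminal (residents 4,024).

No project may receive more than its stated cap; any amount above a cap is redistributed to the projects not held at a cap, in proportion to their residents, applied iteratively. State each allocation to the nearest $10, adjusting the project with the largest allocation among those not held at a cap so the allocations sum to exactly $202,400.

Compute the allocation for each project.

Total residents = 14,095.
Proportional shares (ignoring caps): West Corridor 42,562.16; Harbor Greenway 42,231.88; Garrison Reservoir 59,822.52; Thornfield Terminal 57,783.44.
Held at cap: West Corridor ($20,000), Garrison Reservoir ($42,500); residual $139,900 reallocated over remaining residents 6,965.
Shares after redistribution: Harbor Greenway 59,073.35 → $59,070; Thornfield Terminal 80,826.65 → $80,830.

West Corridor: $20,000 | Harbor Greenway: $59,070 | Garrison Reservoir: $42,500 | Thornfield Terminal: $80,830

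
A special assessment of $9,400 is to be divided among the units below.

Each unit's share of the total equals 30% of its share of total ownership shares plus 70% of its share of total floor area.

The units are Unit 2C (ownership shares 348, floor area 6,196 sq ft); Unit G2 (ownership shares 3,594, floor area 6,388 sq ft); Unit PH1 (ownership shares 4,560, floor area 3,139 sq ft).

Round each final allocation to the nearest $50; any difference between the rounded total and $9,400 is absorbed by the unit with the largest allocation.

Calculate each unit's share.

Unit 2C: $2,700 · Unit G2: $3,850 · Unit PH1: $2,850

Totals — ownership shares 8,502, floor area 15,723.
Blended shares (30% ownership shares + 70% floor area): Unit 2C 0.2881; Unit G2 0.4112; Unit PH1 0.3007.
Unrounded shares: Unit 2C 2,708.42; Unit G2 3,865.43; Unit PH1 2,826.15.
After rounding ($50): Unit 2C $2,700; Unit G2 $3,850; Unit PH1 $2,850. Sum = $9,400.
Sum already equals the total — no adjustment.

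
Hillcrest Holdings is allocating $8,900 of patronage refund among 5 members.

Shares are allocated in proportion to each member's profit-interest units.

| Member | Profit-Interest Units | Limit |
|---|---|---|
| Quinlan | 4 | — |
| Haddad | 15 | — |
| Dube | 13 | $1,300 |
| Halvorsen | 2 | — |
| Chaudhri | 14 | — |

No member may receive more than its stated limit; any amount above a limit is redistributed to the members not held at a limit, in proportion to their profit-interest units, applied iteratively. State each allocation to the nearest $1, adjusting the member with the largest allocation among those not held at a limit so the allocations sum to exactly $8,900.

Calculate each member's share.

Quinlan: $869 | Haddad: $3,257 | Dube: $1,300 | Halvorsen: $434 | Chaudhri: $3,040

Profit-interest units total: 48.
Pro-rata shares before constraints: Quinlan 741.67; Haddad 2,781.25; Dube 2,410.42; Halvorsen 370.83; Chaudhri 2,595.83.
Capped: Dube ($1,300); balance $7,600 reallocated over remaining profit-interest units 35.
Redistributed shares: Quinlan 868.57 → $869; Haddad 3,257.14 → $3,257; Halvorsen 434.29 → $434; Chaudhri 3,040.00 → $3,040.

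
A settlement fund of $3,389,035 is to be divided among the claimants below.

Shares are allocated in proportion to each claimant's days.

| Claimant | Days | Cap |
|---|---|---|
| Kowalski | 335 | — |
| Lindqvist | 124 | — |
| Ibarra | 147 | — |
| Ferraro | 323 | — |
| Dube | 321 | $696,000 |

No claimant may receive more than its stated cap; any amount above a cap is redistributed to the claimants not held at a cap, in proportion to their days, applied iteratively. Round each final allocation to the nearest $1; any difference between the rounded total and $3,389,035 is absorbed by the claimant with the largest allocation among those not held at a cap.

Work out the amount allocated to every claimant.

Sum of days: 1,250.
Unconstrained shares: Kowalski 908,261.38; Lindqvist 336,192.27; Ibarra 398,550.52; Ferraro 875,726.64; Dube 870,304.19.
Capped: Dube ($696,000); balance $2,693,035 reallocated over remaining days 929.
Remaining shares: Kowalski 971,115.96 → $971,116; Lindqvist 359,457.85 → $359,458; Ibarra 426,131.48 → $426,131; Ferraro 936,329.71 → $936,330.

Kowalski: $971,116 | Lindqvist: $359,458 | Ibarra: $426,131 | Ferraro: $936,330 | Dube: $696,000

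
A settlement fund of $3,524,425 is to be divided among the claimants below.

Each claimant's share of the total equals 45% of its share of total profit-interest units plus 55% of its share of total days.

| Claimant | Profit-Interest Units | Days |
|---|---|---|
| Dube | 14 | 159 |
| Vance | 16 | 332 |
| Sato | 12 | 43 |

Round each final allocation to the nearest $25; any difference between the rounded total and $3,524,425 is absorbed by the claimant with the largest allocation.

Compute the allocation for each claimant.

Totals — profit-interest units 42, days 534.
Combined weights (45% profit-interest units + 55% days): Dube 0.3138; Vance 0.5134; Sato 0.1729.
Pro-rata amounts: Dube 1,105,837.84; Vance 1,809,355.69; Sato 609,231.46.
After rounding ($25): Dube $1,105,850; Vance $1,809,350; Sato $609,225. Sum = $3,524,425.
No rounding difference to absorb.

Dube: $1,105,850; Vance: $1,809,350; Sato: $609,225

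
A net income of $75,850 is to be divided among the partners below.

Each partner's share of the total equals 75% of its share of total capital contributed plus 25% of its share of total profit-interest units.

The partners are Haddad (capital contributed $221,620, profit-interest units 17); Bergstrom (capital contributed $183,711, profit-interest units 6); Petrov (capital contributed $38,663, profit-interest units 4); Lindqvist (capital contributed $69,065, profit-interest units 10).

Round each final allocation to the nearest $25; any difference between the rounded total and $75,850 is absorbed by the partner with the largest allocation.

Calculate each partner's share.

Totals — capital contributed 513,059, profit-interest units 37.
Combined weights (75% capital contributed + 25% profit-interest units): Haddad 0.4388; Bergstrom 0.3091; Petrov 0.0835; Lindqvist 0.1685.
Proportional shares: Haddad 33,285.52; Bergstrom 23,444.70; Petrov 6,336.92; Lindqvist 12,782.86.
At nearest $25: Haddad $33,275; Bergstrom $23,450; Petrov $6,325; Lindqvist $12,775. Sum = $75,825.
Difference $75,850 − $75,825 = +$25 applied to largest allocation (Haddad): Haddad becomes $33,300.

Haddad: $33,300 · Bergstrom: $23,450 · Petrov: $6,325 · Lindqvist: $12,775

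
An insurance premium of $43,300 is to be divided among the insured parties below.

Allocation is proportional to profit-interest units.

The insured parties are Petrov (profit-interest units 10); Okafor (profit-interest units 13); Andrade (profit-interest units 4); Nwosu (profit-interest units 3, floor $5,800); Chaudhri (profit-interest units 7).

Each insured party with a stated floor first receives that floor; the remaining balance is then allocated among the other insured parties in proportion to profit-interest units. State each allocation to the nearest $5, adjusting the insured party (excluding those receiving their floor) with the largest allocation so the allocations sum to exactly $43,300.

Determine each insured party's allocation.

Petrov: $11,030; Okafor: $14,340; Andrade: $4,410; Nwosu: $5,800; Chaudhri: $7,720

Fund the minimums — Nwosu $5,800. Remaining pool $37,500.
Remaining pool split over remaining profit-interest units 34: Petrov 11,029.41 → $11,030; Okafor 14,338.24 → $14,340; Andrade 4,411.76 → $4,410; Chaudhri 7,720.59 → $7,720.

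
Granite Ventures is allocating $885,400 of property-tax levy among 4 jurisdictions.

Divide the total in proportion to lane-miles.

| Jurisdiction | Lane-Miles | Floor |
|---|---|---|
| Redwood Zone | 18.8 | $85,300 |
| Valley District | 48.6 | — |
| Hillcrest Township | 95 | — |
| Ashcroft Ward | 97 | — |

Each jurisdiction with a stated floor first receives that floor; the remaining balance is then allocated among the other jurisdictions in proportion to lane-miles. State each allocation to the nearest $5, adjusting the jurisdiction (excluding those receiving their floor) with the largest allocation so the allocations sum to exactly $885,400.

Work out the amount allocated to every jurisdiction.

Redwood Zone: $85,300 | Valley District: $161,615 | Hillcrest Township: $315,915 | Ashcroft Ward: $322,570

Minimums first: Redwood Zone $85,300. Remaining pool $800,100.
Remaining pool split over remaining lane-miles 240.6: Valley District 161,616.21 → $161,615; Hillcrest Township 315,916.46 → $315,915; Ashcroft Ward 322,567.33 → $322,565.
Rounding difference +$5 applied to Ashcroft Ward → $322,570.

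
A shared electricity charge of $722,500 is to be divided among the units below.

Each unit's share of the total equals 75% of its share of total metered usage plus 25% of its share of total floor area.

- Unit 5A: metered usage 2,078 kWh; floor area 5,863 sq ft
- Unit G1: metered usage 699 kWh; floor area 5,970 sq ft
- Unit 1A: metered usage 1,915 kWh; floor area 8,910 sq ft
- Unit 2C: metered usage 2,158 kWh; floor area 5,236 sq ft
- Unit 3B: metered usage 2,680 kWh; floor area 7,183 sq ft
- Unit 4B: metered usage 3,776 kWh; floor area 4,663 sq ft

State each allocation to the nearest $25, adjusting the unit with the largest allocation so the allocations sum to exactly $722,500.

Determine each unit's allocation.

Unit 5A: $112,625 · Unit G1: $56,975 · Unit 1A: $120,525 · Unit 2C: $112,875 · Unit 3B: $143,450 · Unit 4B: $176,050

Totals — metered usage 13,306, floor area 37,825.
Combined weights (75% metered usage + 25% floor area): Unit 5A 0.1559; Unit G1 0.0789; Unit 1A 0.1668; Unit 2C 0.1562; Unit 3B 0.1985; Unit 4B 0.2437.
Pro-rata amounts: Unit 5A 112,622.17; Unit G1 56,974.58; Unit 1A 120,534.42; Unit 2C 112,886.00; Unit 3B 143,441.46; Unit 4B 176,041.37.
At nearest $25: Unit 5A $112,625; Unit G1 $56,975; Unit 1A $120,525; Unit 2C $112,875; Unit 3B $143,450; Unit 4B $176,050. Sum = $722,500.
Sum already equals the total — no adjustment.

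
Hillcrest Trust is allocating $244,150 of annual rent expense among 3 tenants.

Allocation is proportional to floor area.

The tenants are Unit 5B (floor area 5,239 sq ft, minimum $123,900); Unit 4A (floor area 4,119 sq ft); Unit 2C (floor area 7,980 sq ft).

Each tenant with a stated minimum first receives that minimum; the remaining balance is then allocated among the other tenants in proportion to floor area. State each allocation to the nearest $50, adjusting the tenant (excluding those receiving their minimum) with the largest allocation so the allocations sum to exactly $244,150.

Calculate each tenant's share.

Unit 5B: $123,900; Unit 4A: $40,950; Unit 2C: $79,300

Minimums first: Unit 5B $123,900. Balance $120,250.
Balance split over remaining floor area 12,099: Unit 4A 40,938.07 → $40,950; Unit 2C 79,311.93 → $79,300.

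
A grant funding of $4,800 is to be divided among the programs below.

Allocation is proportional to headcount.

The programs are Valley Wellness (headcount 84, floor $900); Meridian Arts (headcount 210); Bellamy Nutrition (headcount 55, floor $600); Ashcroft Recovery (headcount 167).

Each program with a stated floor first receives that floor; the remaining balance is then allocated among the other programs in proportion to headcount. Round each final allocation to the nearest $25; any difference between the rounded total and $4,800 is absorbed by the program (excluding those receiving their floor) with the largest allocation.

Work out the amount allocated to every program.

Guaranteed amounts: Valley Wellness $900; Bellamy Nutrition $600. Remaining pool $3,300.
Remaining pool split over remaining headcount 377: Meridian Arts 1,838.20 → $1,850; Ashcroft Recovery 1,461.80 → $1,450.

Valley Wellness: $900 · Meridian Arts: $1,850 · Bellamy Nutrition: $600 · Ashcroft Recovery: $1,450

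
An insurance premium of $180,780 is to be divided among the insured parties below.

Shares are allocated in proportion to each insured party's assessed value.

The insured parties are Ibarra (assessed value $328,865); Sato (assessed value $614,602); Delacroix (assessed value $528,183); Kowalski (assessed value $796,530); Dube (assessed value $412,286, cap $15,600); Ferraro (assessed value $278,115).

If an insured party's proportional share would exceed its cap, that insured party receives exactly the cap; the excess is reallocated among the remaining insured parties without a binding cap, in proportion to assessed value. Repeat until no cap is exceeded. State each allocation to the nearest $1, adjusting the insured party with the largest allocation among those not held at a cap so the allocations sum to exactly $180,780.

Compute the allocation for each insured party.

Combined assessed value = 2,958,581.
Pro-rata shares before constraints: Ibarra 20,094.84; Sato 37,554.41; Delacroix 32,273.89; Kowalski 48,670.86; Dube 25,192.17; Ferraro 16,993.83.
Held at cap: Dube ($15,600); remaining pool $165,180 reallocated over remaining assessed value 2,546,295.
Redistributed shares: Ibarra 21,333.71 → $21,334; Sato 39,869.68 → $39,870; Delacroix 34,263.61 → $34,264; Kowalski 51,671.48 → $51,671; Ferraro 18,041.52 → $18,042.
Rounding difference −$1 applied to Kowalski → $51,670.

Ibarra: $21,334 | Sato: $39,870 | Delacroix: $34,264 | Kowalski: $51,670 | Dube: $15,600 | Ferraro: $18,042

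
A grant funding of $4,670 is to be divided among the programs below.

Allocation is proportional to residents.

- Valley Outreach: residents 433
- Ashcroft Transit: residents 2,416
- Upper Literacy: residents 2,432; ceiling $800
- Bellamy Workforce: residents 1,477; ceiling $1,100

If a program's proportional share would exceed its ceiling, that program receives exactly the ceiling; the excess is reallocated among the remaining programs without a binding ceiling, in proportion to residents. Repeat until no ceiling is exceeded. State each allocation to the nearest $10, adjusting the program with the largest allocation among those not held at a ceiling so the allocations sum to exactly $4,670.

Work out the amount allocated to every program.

Combined residents = 6,758.
Pro-rata shares before constraints: Valley Outreach 299.22; Ashcroft Transit 1,669.54; Upper Literacy 1,680.59; Bellamy Workforce 1,020.66.
Cap binds for Upper Literacy ($800); balance $3,870 reallocated over remaining residents 4,326.
Cap binds for Bellamy Workforce ($1,100); balance $2,770 reallocated over remaining residents 2,849.
Shares after redistribution: Valley Outreach 420.99 → $420; Ashcroft Transit 2,349.01 → $2,350.

Valley Outreach: $420 · Ashcroft Transit: $2,350 · Upper Literacy: $800 · Bellamy Workforce: $1,100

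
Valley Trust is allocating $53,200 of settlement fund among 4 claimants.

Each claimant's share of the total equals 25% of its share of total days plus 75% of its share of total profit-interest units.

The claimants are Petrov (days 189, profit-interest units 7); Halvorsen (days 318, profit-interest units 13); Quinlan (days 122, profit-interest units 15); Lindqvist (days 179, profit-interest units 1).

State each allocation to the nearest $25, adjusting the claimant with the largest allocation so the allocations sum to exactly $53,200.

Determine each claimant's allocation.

Petrov: $10,875; Halvorsen: $19,650; Quinlan: $18,625; Lindqvist: $4,050

Totals — days 808, profit-interest units 36.
Composite weights (25% days + 75% profit-interest units): Petrov 0.2043; Halvorsen 0.3692; Quinlan 0.3502; Lindqvist 0.0762.
Raw shares: Petrov 10,869.35; Halvorsen 19,642.74; Quinlan 18,633.17; Lindqvist 4,054.74.
At nearest $25: Petrov $10,875; Halvorsen $19,650; Quinlan $18,625; Lindqvist $4,050. Sum = $53,200.
Rounded total matches; no reconciliation needed.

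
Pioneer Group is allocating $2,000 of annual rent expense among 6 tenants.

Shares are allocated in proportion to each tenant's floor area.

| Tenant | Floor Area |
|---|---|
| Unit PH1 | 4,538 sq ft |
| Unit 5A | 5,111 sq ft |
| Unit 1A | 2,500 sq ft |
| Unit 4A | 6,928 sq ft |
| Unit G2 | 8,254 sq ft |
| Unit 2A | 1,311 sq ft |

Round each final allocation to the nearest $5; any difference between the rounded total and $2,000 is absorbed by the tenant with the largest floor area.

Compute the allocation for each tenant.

Combined floor area = 28,642.
Raw shares: Unit PH1 4,538/28,642 × $2,000 = 316.88; Unit 5A 5,111/28,642 × $2,000 = 356.89; Unit 1A 2,500/28,642 × $2,000 = 174.57; Unit 4A 6,928/28,642 × $2,000 = 483.77; Unit G2 8,254/28,642 × $2,000 = 576.36; Unit 2A 1,311/28,642 × $2,000 = 91.54.
Rounded to nearest $5: Unit PH1 $315; Unit 5A $355; Unit 1A $175; Unit 4A $485; Unit G2 $575; Unit 2A $90. Sum = $1,995.
Difference $2,000 − $1,995 = +$5 applied to largest floor area (Unit G2): Unit G2 becomes $580.

Unit PH1: $315 · Unit 5A: $355 · Unit 1A: $175 · Unit 4A: $485 · Unit G2: $580 · Unit 2A: $90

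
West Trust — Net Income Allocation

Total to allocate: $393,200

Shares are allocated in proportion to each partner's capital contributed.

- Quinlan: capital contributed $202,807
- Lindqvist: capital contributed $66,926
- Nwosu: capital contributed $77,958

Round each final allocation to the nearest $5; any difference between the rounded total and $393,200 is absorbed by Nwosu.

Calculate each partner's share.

Quinlan: $229,350 | Lindqvist: $75,685 | Nwosu: $88,165

Combined capital contributed = 347,691.
Unrounded shares: Quinlan 202,807/347,691 × $393,200 = 229,352.25; Lindqvist 66,926/347,691 × $393,200 = 75,685.89; Nwosu 77,958/347,691 × $393,200 = 88,161.86.
Rounded to nearest $5: Quinlan $229,350; Lindqvist $75,685; Nwosu $88,160. Sum = $393,195.
Difference $393,200 − $393,195 = +$5 applied to Nwosu: Nwosu becomes $88,165.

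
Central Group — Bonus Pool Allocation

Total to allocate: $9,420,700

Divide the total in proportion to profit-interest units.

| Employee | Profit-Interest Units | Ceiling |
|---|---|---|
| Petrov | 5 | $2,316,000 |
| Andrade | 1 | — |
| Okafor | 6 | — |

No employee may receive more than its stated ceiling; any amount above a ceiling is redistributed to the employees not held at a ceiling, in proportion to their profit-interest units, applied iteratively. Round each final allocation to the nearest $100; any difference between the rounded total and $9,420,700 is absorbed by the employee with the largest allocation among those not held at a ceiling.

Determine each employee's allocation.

Profit-interest units total: 12.
Proportional shares (ignoring caps): Petrov 3,925,291.67; Andrade 785,058.33; Okafor 4,710,350.00.
Capped: Petrov ($2,316,000); remaining pool $7,104,700 reallocated over remaining profit-interest units 7.
Shares after redistribution: Andrade 1,014,957.14 → $1,015,000; Okafor 6,089,742.86 → $6,089,700.

Petrov: $2,316,000 · Andrade: $1,015,000 · Okafor: $6,089,700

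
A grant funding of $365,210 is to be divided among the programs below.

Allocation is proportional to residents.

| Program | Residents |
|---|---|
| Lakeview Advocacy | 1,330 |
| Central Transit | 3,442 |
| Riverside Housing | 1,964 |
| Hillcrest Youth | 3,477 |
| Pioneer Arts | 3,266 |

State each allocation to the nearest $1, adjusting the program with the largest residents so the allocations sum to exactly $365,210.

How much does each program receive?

Combined residents = 13,479.
Pro-rata amounts: Lakeview Advocacy 1,330/13,479 × $365,210 = 36,036.00; Central Transit 3,442/13,479 × $365,210 = 93,260.09; Riverside Housing 1,964/13,479 × $365,210 = 53,214.07; Hillcrest Youth 3,477/13,479 × $365,210 = 94,208.41; Pioneer Arts 3,266/13,479 × $365,210 = 88,491.42.
Rounded to nearest $1: Lakeview Advocacy $36,036; Central Transit $93,260; Riverside Housing $53,214; Hillcrest Youth $94,208; Pioneer Arts $88,491. Sum = $365,209.
Difference $365,210 − $365,209 = +$1 applied to largest residents (Hillcrest Youth): Hillcrest Youth becomes $94,209.

Lakeview Advocacy: $36,036 · Central Transit: $93,260 · Riverside Housing: $53,214 · Hillcrest Youth: $94,209 · Pioneer Arts: $88,491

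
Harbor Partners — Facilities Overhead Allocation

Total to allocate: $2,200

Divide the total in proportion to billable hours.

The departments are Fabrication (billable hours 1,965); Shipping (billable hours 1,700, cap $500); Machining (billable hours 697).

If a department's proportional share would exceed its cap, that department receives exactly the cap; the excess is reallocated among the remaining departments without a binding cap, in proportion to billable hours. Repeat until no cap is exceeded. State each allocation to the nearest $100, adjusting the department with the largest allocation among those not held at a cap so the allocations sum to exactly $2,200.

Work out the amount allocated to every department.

Fabrication: $1,300 · Shipping: $500 · Machining: $400

Combined billable hours = 4,362.
Proportional shares (ignoring caps): Fabrication 991.06; Shipping 857.40; Machining 351.54.
Cap binds for Shipping ($500); residual $1,700 reallocated over remaining billable hours 2,662.
Redistributed shares: Fabrication 1,254.88 → $1,300; Machining 445.12 → $400.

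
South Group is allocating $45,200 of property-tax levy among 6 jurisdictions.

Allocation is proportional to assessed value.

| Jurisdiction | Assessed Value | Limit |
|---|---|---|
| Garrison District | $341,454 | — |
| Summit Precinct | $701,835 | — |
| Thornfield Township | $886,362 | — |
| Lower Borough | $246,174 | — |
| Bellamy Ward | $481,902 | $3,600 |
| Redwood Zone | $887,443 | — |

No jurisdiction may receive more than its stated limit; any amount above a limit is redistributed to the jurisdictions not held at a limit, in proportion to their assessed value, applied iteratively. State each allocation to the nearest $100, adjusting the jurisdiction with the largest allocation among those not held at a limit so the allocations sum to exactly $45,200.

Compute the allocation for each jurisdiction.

Combined assessed value = 3,545,170.
Unconstrained shares: Garrison District 4,353.45; Summit Precinct 8,948.21; Thornfield Township 11,300.89; Lower Borough 3,138.65; Bellamy Ward 6,144.13; Redwood Zone 11,314.67.
Cap binds for Bellamy Ward ($3,600); balance $41,600 reallocated over remaining assessed value 3,063,268.
Redistributed shares: Garrison District 4,637.04 → $4,600; Summit Precinct 9,531.11 → $9,500; Thornfield Township 12,037.03 → $12,000; Lower Borough 3,343.11 → $3,300; Redwood Zone 12,051.71 → $12,100.
Rounding difference +$100 applied to Redwood Zone → $12,200.

Garrison District: $4,600 · Summit Precinct: $9,500 · Thornfield Township: $12,000 · Lower Borough: $3,300 · Bellamy Ward: $3,600 · Redwood Zone: $12,200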